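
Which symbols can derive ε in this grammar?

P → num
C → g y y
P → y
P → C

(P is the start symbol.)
There are no ε-productions, so no non-terminal can derive ε.
No non-terminals are nullable.

Answer: None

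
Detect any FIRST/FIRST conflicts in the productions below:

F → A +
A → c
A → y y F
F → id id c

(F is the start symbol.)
No FIRST/FIRST conflicts.

FIRST sets of the non-terminals at (or reachable through a nullable prefix from) the front of some alternative:
  FIRST(A) = { 'c', 'y' }

Productions for F:
  F → A +: FIRST = { 'c', 'y' }
  F → id id c: FIRST = { 'id' }
Productions for A:
  A → c: FIRST = { 'c' }
  A → y y F: FIRST = { 'y' }

All alternatives of each non-terminal have pairwise disjoint FIRST sets.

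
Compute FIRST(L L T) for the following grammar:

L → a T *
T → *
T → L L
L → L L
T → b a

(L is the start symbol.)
{ 'a' }

FIRST sets of the non-terminals involved (from the grammar, by fixed-point iteration):
  FIRST(L) = { 'a' }

To compute FIRST(L L T), process the symbols left to right:
Symbol L is a non-terminal. Add FIRST(L) \ {ε} = { 'a' }
L is not nullable (ε ∉ FIRST(L)), so stop here.
FIRST(L L T) = { 'a' }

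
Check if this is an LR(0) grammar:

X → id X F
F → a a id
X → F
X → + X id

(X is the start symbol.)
A grammar is LR(0) if no state in the canonical LR(0) collection has:
  - both a shift item (dot before a terminal) and a complete item (shift-reduce conflict), or
  - two or more complete items (reduce-reduce conflict; the accept item [X' → X .] counts as a complete item here).

Augment with X' → X and build the canonical LR(0) collection (I0 = CLOSURE({[X' → . X]}), then GOTO on every symbol after a dot until no new states appear). It has 12 states:
  I0: { [F → . a a id], [X → . + X id], [X → . F], [X → . id X F], [X' → . X] }  — shift
  I1: { [F → . a a id], [X → + . X id], [X → . + X id], [X → . F], [X → . id X F] }  — shift
  I2: { [X → F .] }  — reduce
  I3: { [X' → X .] }  — accept
  I4: { [F → a . a id] }  — shift
  I5: { [F → . a a id], [X → . + X id], [X → . F], [X → . id X F], [X → id . X F] }  — shift
  I6: { [F → . a a id], [X → id X . F] }  — shift
  I7: { [X → id X F .] }  — reduce
  I8: { [F → a a . id] }  — shift
  I9: { [F → a a id .] }  — reduce
  I10: { [X → + X . id] }  — shift
  I11: { [X → + X id .] }  — reduce

Every state is either a pure shift/goto state or contains exactly one complete item and nothing to shift — no conflicts. The grammar is LR(0).

Answer: Yes, the grammar is LR(0)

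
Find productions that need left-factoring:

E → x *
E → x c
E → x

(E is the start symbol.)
Left-factoring is needed when two productions for the same non-terminal
share a common prefix on the right-hand side.

Productions for E:
  E → x *
  E → x c
  E → x

Found common prefix 'x' in productions for E

Answer: Yes, E has productions with common prefix 'x'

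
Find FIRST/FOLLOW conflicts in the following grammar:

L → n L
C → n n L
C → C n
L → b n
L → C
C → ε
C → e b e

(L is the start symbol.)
Yes. L → n L with FOLLOW(L) on { 'n' }; C → n n L with FOLLOW(C) on { 'n' }; C → C n with FOLLOW(C) on { 'n' }

A FIRST/FOLLOW conflict occurs when a non-terminal N has a nullable alternative N → β (β ⇒* ε) and another alternative N → α with FIRST(α) ∩ FOLLOW(N) ≠ ∅: on such a lookahead the parser cannot decide between expanding α and letting N vanish via β.

Nullable non-terminals: C, L.
FIRST sets used below: FIRST(C) = { 'e', 'n', ε }

C: nullable alternative(s) C → ε; FOLLOW(C) = { $, 'n' }
  C → n n L: FIRST \ {ε} = { 'n' } — overlaps FOLLOW(C) on { 'n' }: CONFLICT
  C → C n: FIRST \ {ε} = { 'e', 'n' } — overlaps FOLLOW(C) on { 'n' }: CONFLICT
  C → ε: FIRST \ {ε} = { } — this is the only nullable alternative, skip
  C → e b e: FIRST \ {ε} = { 'e' } — disjoint from FOLLOW(C)

L: nullable alternative(s) L → C; FOLLOW(L) = { $, 'n' }
  L → n L: FIRST \ {ε} = { 'n' } — overlaps FOLLOW(L) on { 'n' }: CONFLICT
  L → b n: FIRST \ {ε} = { 'b' } — disjoint from FOLLOW(L)
  L → C: FIRST \ {ε} = { 'e', 'n' } — this is the only nullable alternative, skip

So the grammar has 3 FIRST/FOLLOW conflicts (marked CONFLICT above).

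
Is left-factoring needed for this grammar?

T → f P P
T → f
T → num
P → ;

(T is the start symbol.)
Yes, T has productions with common prefix 'f'

Left-factoring is needed when two productions for the same non-terminal
share a common prefix on the right-hand side.

Productions for T:
  T → f P P
  T → f
  T → num

Found common prefix 'f' in productions for T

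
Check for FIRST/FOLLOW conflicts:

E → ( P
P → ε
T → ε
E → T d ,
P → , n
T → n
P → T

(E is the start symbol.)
Nullable non-terminals: P, T.
FIRST sets used below: FIRST(T) = { 'n', ε }

P: nullable alternative(s) P → ε, P → T; FOLLOW(P) = { $ }
  P → ε: FIRST \ {ε} = { } — disjoint from FOLLOW(P)
  P → , n: FIRST \ {ε} = { ',' } — disjoint from FOLLOW(P)
  P → T: FIRST \ {ε} = { 'n' } — disjoint from FOLLOW(P)

T: nullable alternative(s) T → ε; FOLLOW(T) = { $, 'd' }
  T → ε: FIRST \ {ε} = { } — this is the only nullable alternative, skip
  T → n: FIRST \ {ε} = { 'n' } — disjoint from FOLLOW(T)

E has no nullable alternative, so no FIRST/FOLLOW check is needed there.

No FIRST/FOLLOW conflicts found.

Answer: No FIRST/FOLLOW conflicts.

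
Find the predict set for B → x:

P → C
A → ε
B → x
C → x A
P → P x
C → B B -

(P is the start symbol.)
{ 'x' }

PREDICT(B → x) = (FIRST(RHS) \ {ε}) ∪ (FOLLOW(B) if ε ∈ FIRST(RHS), i.e. RHS ⇒* ε)
FIRST(x) = { 'x' }
ε ∉ FIRST(x), so FOLLOW(B) is not added.
PREDICT(B → x) = { 'x' }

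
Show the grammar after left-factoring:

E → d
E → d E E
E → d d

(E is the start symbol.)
Left-factoring transforms A → αβ₁ | αβ₂ into A → αA' and A' → β₁ | β₂
(α is the longest common prefix among the alternatives). Repeat until
no nonterminal has two alternatives with a common prefix.

Round 1: E has alternatives sharing prefix 'd'. Introduce E': E → d E'
  Add: E' → ε
  Add: E' → E E
  Add: E' → d

No remaining common prefixes — done.

Resulting grammar:
E → d E'
E' → ε
E' → E E
E' → d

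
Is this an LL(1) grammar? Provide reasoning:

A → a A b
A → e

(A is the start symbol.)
Yes, the grammar is LL(1).

For A:
  PREDICT(A → a A b) = { 'a' }
  PREDICT(A → e) = { 'e' }

All predict sets are disjoint. The grammar IS LL(1).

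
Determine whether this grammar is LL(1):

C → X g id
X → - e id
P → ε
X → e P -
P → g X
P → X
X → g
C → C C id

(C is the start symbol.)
Relevant sets:
  FIRST(X) = { '-', 'e', 'g' }
  FIRST(C) = { '-', 'e', 'g' }
  FOLLOW(P) = { '-' }

For C:
  PREDICT(C → X g id) = { '-', 'e', 'g' }
  PREDICT(C → C C id) = { '-', 'e', 'g' }
For X:
  PREDICT(X → '-' e id) = { '-' }
  PREDICT(X → e P '-') = { 'e' }
  PREDICT(X → g) = { 'g' }
For P:
  PREDICT(P → ε) = { '-' }
  PREDICT(P → g X) = { 'g' }
  PREDICT(P → X) = { '-', 'e', 'g' }

Conflict found: Predict set conflict for C: { '-', 'e', 'g' }
The grammar is NOT LL(1).

Answer: No. Predict set conflict for C: { '-', 'e', 'g' }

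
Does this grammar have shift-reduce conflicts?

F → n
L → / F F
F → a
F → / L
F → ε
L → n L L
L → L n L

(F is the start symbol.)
A shift-reduce conflict occurs when an LR(0) state has both:
  - a complete (reduce) item [A → α .] (dot at the end), and
  - a shift item [B → β . c γ] (dot before a terminal).

Augment with F' → F and build the canonical LR(0) collection (I0 = CLOSURE({[F' → . F]}), then GOTO on every symbol after a dot until no new states appear). It has 16 states:
  I0: { [F → . / L], [F → . a], [F → . n], [F → .], [F' → . F] }  — shift, reduce
  I1: { [F → / . L], [L → . / F F], [L → . L n L], [L → . n L L] }  — shift
  I2: { [F' → F .] }  — accept
  I3: { [F → a .] }  — reduce
  I4: { [F → n .] }  — reduce
  I5: { [F → . / L], [F → . a], [F → . n], [F → .], [L → / . F F] }  — shift, reduce
  I6: { [F → / L .], [L → L . n L] }  — shift, reduce
  I7: { [L → . / F F], [L → . L n L], [L → . n L L], [L → n . L L] }  — shift
  I8: { [L → . / F F], [L → . L n L], [L → . n L L], [L → L . n L], [L → n L . L] }  — shift
  I9: { [L → L . n L], [L → n L L .] }  — shift, reduce
  I10: { [L → . / F F], [L → . L n L], [L → . n L L], [L → L n . L], [L → n . L L] }  — shift
  I11: { [L → . / F F], [L → . L n L], [L → . n L L], [L → L . n L], [L → L n L .], [L → n L . L] }  — shift, reduce
  I12: { [L → . / F F], [L → . L n L], [L → . n L L], [L → L n . L] }  — shift
  I13: { [L → L . n L], [L → L n L .] }  — shift, reduce
  I14: { [F → . / L], [F → . a], [F → . n], [F → .], [L → / F . F] }  — shift, reduce
  I15: { [L → / F F .] }  — reduce

I0 contains reduce item [F → .] and shift items [F → . / L], [F → . a], [F → . n] — shift-reduce conflict.
I5 contains reduce item [F → .] and shift items [F → . / L], [F → . a], [F → . n] — shift-reduce conflict.
I6 contains reduce item [F → / L .] and shift item [L → L . n L] — shift-reduce conflict.
I9 contains reduce item [L → n L L .] and shift item [L → L . n L] — shift-reduce conflict.
I11 contains reduce item [L → L n L .] and shift items [L → . / F F], [L → L . n L], [L → . n L L] — shift-reduce conflict.
I13 contains reduce item [L → L n L .] and shift item [L → L . n L] — shift-reduce conflict.
I14 contains reduce item [F → .] and shift items [F → . / L], [F → . a], [F → . n] — shift-reduce conflict.

Answer: Yes — I0: [F → .] vs [F → . / L]; I5: [F → .] vs [F → . / L]; I6: [F → / L .] vs [L → L . n L]; I9: [L → n L L .] vs [L → L . n L]; I11: [L → L n L .] vs [L → . / F F]; I13: [L → L n L .] vs [L → L . n L]; I14: [F → .] vs [F → . / L]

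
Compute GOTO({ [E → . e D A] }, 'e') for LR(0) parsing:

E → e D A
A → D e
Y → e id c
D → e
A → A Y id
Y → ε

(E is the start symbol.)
GOTO(I, 'e') = CLOSURE({ [A → αX.β] : [A → α.Xβ] ∈ I, X = 'e' })

Items with dot before 'e', with the dot advanced:
  [E → . e D A] → [E → e . D A]
Closure of the advanced items:
  [E → e . D A] has the dot before D: add [D → . e]

GOTO = { [D → . e], [E → e . D A] }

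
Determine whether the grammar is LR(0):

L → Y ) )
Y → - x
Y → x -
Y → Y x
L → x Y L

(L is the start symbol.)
No. Shift-reduce conflict between [Y → x - .] and [Y → - . x]

A grammar is LR(0) if no state in the canonical LR(0) collection has:
  - both a shift item (dot before a terminal) and a complete item (shift-reduce conflict), or
  - two or more complete items (reduce-reduce conflict; the accept item [L' → L .] counts as a complete item here).

Augment with L' → L and build the canonical LR(0) collection (I0 = CLOSURE({[L' → . L]}), then GOTO on every symbol after a dot until no new states appear). It has 15 states:
  I0: { [L → . Y ) )], [L → . x Y L], [L' → . L], [Y → . - x], [Y → . Y x], [Y → . x -] }  — shift
  I1: { [Y → - . x] }  — shift
  I2: { [L' → L .] }  — accept
  I3: { [L → Y . ) )], [Y → Y . x] }  — shift
  I4: { [L → x . Y L], [Y → . - x], [Y → . Y x], [Y → . x -], [Y → x . -] }  — shift
  I5: { [Y → - . x], [Y → x - .] }  — shift, reduce
  I6: { [L → . Y ) )], [L → . x Y L], [L → x Y . L], [Y → . - x], [Y → . Y x], [Y → . x -], [Y → Y . x] }  — shift
  I7: { [Y → x . -] }  — shift
  I8: { [Y → x - .] }  — reduce
  I9: { [L → x Y L .] }  — reduce
  I10: { [L → x . Y L], [Y → . - x], [Y → . Y x], [Y → . x -], [Y → Y x .], [Y → x . -] }  — shift, reduce
  I11: { [Y → - x .] }  — reduce
  I12: { [L → Y ) . )] }  — shift
  I13: { [Y → Y x .] }  — reduce
  I14: { [L → Y ) ) .] }  — reduce

Conflict in state I5:
  Shift-reduce conflict between [Y → x - .] and [Y → - . x]
So the grammar is NOT LR(0).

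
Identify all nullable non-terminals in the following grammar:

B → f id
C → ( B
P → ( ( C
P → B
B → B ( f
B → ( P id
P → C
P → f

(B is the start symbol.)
None

A non-terminal is nullable if it can derive ε (the empty string): either it has an ε-production, or it has a production whose right-hand side consists entirely of nullable non-terminals.

There are no ε-productions, so no non-terminal can derive ε.
No non-terminals are nullable.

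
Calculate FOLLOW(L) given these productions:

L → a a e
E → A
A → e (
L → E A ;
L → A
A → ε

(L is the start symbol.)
To compute FOLLOW(L), find every occurrence of L on a right-hand side N → α L β: add FIRST(β) \ {ε}, and if β is empty or nullable also add FOLLOW(N). Iterate to a fixed point.

L is the start symbol, so $ ∈ FOLLOW(L).
L does not occur on any right-hand side.

Taking the union: FOLLOW(L) = { $ }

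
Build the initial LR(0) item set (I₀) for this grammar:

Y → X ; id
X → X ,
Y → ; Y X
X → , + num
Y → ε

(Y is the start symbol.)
{ [X → . , + num], [X → . X ,], [Y → . ; Y X], [Y → . X ; id], [Y → .], [Y' → . Y] }

First, augment the grammar with Y' → Y
I₀ = CLOSURE({ [Y' → . Y] }):
  [Y' → . Y] has the dot before Y: add [Y → . X ; id], [Y → . ; Y X], [Y → .]
  [Y → . X ; id] has the dot before X: add [X → . X ,], [X → . , + num]
No further items can be added.

I₀ = { [X → . , + num], [X → . X ,], [Y → . ; Y X], [Y → . X ; id], [Y → .], [Y' → . Y] }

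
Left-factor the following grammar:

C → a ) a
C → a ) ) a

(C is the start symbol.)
C → a ) C'
C' → a
C' → ) a

Left-factoring transforms A → αβ₁ | αβ₂ into A → αA' and A' → β₁ | β₂
(α is the longest common prefix among the alternatives). Repeat until
no nonterminal has two alternatives with a common prefix.

Round 1: C has alternatives sharing prefix 'a )'. Introduce C': C → a ) C'
  Add: C' → a
  Add: C' → ) a

No remaining common prefixes — done.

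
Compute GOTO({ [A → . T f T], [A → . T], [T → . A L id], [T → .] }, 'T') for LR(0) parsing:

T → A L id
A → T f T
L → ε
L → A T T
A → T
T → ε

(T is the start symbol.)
GOTO(I, 'T') = CLOSURE({ [A → αX.β] : [A → α.Xβ] ∈ I, X = 'T' })

Items with dot before 'T', with the dot advanced:
  [A → . T] → [A → T .]
  [A → . T f T] → [A → T . f T]
Closure adds nothing (no advanced item has the dot before a non-terminal).

GOTO = { [A → T . f T], [A → T .] }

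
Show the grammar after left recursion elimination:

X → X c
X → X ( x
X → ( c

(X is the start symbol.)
X → ( c X'
X' → c X'
X' → ( x X'
X' → ε

X is directly left-recursive. The standard transformation for
  A → A α₁ | ... | A α_m | β₁ | ... | β_n
is
  A  → β₁ A' | ... | β_n A'
  A' → α₁ A' | ... | α_m A' | ε

X → ( c becomes X → ( c X'
X → X c becomes X' → c X'
X → X ( x becomes X' → ( x X'
Add X' → ε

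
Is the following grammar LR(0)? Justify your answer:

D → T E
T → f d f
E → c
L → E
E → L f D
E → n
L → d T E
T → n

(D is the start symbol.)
A grammar is LR(0) if no state in the canonical LR(0) collection has:
  - both a shift item (dot before a terminal) and a complete item (shift-reduce conflict), or
  - two or more complete items (reduce-reduce conflict; the accept item [D' → D .] counts as a complete item here).

Augment with D' → D and build the canonical LR(0) collection (I0 = CLOSURE({[D' → . D]}), then GOTO on every symbol after a dot until no new states appear). It has 16 states:
  I0: { [D → . T E], [D' → . D], [T → . f d f], [T → . n] }  — shift
  I1: { [D' → D .] }  — accept
  I2: { [D → T . E], [E → . L f D], [E → . c], [E → . n], [L → . E], [L → . d T E] }  — shift
  I3: { [T → f . d f] }  — shift
  I4: { [T → n .] }  — reduce
  I5: { [T → f d . f] }  — shift
  I6: { [T → f d f .] }  — reduce
  I7: { [D → T E .], [L → E .] }  — 2 reduces
  I8: { [E → L . f D] }  — shift
  I9: { [E → c .] }  — reduce
  I10: { [L → d . T E], [T → . f d f], [T → . n] }  — shift
  I11: { [E → n .] }  — reduce
  I12: { [E → . L f D], [E → . c], [E → . n], [L → . E], [L → . d T E], [L → d T . E] }  — shift
  I13: { [L → E .], [L → d T E .] }  — 2 reduces
  I14: { [D → . T E], [E → L f . D], [T → . f d f], [T → . n] }  — shift
  I15: { [E → L f D .] }  — reduce

Conflict in state I7:
  Reduce-reduce conflict: [D → T E .] and [L → E .]
So the grammar is NOT LR(0).

Answer: No. Reduce-reduce conflict: [D → T E .] and [L → E .]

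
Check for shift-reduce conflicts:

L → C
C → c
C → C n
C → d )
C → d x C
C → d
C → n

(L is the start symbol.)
A shift-reduce conflict occurs when an LR(0) state has both:
  - a complete (reduce) item [A → α .] (dot at the end), and
  - a shift item [B → β . c γ] (dot before a terminal).

Augment with L' → L and build the canonical LR(0) collection (I0 = CLOSURE({[L' → . L]}), then GOTO on every symbol after a dot until no new states appear). It has 10 states:
  I0: { [C → . C n], [C → . c], [C → . d )], [C → . d x C], [C → . d], [C → . n], [L → . C], [L' → . L] }  — shift
  I1: { [C → C . n], [L → C .] }  — shift, reduce
  I2: { [L' → L .] }  — accept
  I3: { [C → c .] }  — reduce
  I4: { [C → d . )], [C → d . x C], [C → d .] }  — shift, reduce
  I5: { [C → n .] }  — reduce
  I6: { [C → d ) .] }  — reduce
  I7: { [C → . C n], [C → . c], [C → . d )], [C → . d x C], [C → . d], [C → . n], [C → d x . C] }  — shift
  I8: { [C → C . n], [C → d x C .] }  — shift, reduce
  I9: { [C → C n .] }  — reduce

I1 contains reduce item [L → C .] and shift item [C → C . n] — shift-reduce conflict.
I4 contains reduce item [C → d .] and shift items [C → d . )], [C → d . x C] — shift-reduce conflict.
I8 contains reduce item [C → d x C .] and shift item [C → C . n] — shift-reduce conflict.

Answer: Yes — I1: [L → C .] vs [C → C . n]; I4: [C → d .] vs [C → d . )]; I8: [C → d x C .] vs [C → C . n]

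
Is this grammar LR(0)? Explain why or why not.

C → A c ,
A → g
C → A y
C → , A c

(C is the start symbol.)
Yes, the grammar is LR(0)

A grammar is LR(0) if no state in the canonical LR(0) collection has:
  - both a shift item (dot before a terminal) and a complete item (shift-reduce conflict), or
  - two or more complete items (reduce-reduce conflict; the accept item [C' → C .] counts as a complete item here).

Augment with C' → C and build the canonical LR(0) collection (I0 = CLOSURE({[C' → . C]}), then GOTO on every symbol after a dot until no new states appear). It has 10 states:
  I0: { [A → . g], [C → . , A c], [C → . A c ,], [C → . A y], [C' → . C] }  — shift
  I1: { [A → . g], [C → , . A c] }  — shift
  I2: { [C → A . c ,], [C → A . y] }  — shift
  I3: { [C' → C .] }  — accept
  I4: { [A → g .] }  — reduce
  I5: { [C → A c . ,] }  — shift
  I6: { [C → A y .] }  — reduce
  I7: { [C → A c , .] }  — reduce
  I8: { [C → , A . c] }  — shift
  I9: { [C → , A c .] }  — reduce

Every state is either a pure shift/goto state or contains exactly one complete item and nothing to shift — no conflicts. The grammar is LR(0).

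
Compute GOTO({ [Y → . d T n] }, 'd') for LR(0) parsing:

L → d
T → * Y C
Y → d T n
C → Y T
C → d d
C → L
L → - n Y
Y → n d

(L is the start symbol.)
{ [T → . * Y C], [Y → d . T n] }

GOTO(I, 'd') = CLOSURE({ [A → αX.β] : [A → α.Xβ] ∈ I, X = 'd' })

Items with dot before 'd', with the dot advanced:
  [Y → . d T n] → [Y → d . T n]
Closure of the advanced items:
  [Y → d . T n] has the dot before T: add [T → . * Y C]

GOTO = { [T → . * Y C], [Y → d . T n] }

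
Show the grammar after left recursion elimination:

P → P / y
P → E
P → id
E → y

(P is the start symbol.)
P is directly left-recursive. The standard transformation for
  A → A α₁ | ... | A α_m | β₁ | ... | β_n
is
  A  → β₁ A' | ... | β_n A'
  A' → α₁ A' | ... | α_m A' | ε

P → E becomes P → E P'
P → id becomes P → id P'
P → P / y becomes P' → / y P'
Add P' → ε

Productions for other non-terminals are unchanged:
  E → y

Resulting grammar:
P → E P'
P → id P'
P' → / y P'
P' → ε
E → y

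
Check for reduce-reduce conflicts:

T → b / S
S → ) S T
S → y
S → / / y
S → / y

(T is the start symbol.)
No reduce-reduce conflicts

A reduce-reduce conflict occurs when an LR(0) state has two complete items [A → α .] and [B → β .] — both call for a reduction, and with no lookahead the parser cannot choose between them.

Augment with T' → T and build the canonical LR(0) collection (I0 = CLOSURE({[T' → . T]}), then GOTO on every symbol after a dot until no new states appear). It has 13 states:
  I0: { [T → . b / S], [T' → . T] }  — shift
  I1: { [T' → T .] }  — accept
  I2: { [T → b . / S] }  — shift
  I3: { [S → . ) S T], [S → . / / y], [S → . / y], [S → . y], [T → b / . S] }  — shift
  I4: { [S → ) . S T], [S → . ) S T], [S → . / / y], [S → . / y], [S → . y] }  — shift
  I5: { [S → / . / y], [S → / . y] }  — shift
  I6: { [T → b / S .] }  — reduce
  I7: { [S → y .] }  — reduce
  I8: { [S → / / . y] }  — shift
  I9: { [S → / y .] }  — reduce
  I10: { [S → / / y .] }  — reduce
  I11: { [S → ) S . T], [T → . b / S] }  — shift
  I12: { [S → ) S T .] }  — reduce

No state contains more than one complete item.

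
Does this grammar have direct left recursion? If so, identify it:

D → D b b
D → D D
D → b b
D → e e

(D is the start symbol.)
Yes, D is left-recursive

D → D b b: LEFT RECURSIVE (starts with D)
D → D D: LEFT RECURSIVE (starts with D)
D → b b: starts with b
D → e e: starts with e

The grammar has direct left recursion on: D.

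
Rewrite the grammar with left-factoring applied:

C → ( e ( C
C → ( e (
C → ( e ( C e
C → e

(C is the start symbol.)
Left-factoring transforms A → αβ₁ | αβ₂ into A → αA' and A' → β₁ | β₂
(α is the longest common prefix among the alternatives). Repeat until
no nonterminal has two alternatives with a common prefix.

Round 1: C has alternatives sharing prefix '( e ('. Introduce C': C → ( e ( C'
  Add: C' → C
  Add: C' → ε
  Add: C' → C e

Round 2: C' has alternatives sharing prefix 'C'. Introduce C'': C' → C C''
  Add: C'' → ε
  Add: C'' → e

No remaining common prefixes — done.

Resulting grammar:
C → ( e ( C'
C' → C C''
C'' → ε
C'' → e
C' → ε
C → e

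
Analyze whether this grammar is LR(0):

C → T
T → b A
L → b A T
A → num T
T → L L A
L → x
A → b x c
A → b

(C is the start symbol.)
A grammar is LR(0) if no state in the canonical LR(0) collection has:
  - both a shift item (dot before a terminal) and a complete item (shift-reduce conflict), or
  - two or more complete items (reduce-reduce conflict; the accept item [C' → C .] counts as a complete item here).

Augment with C' → C and build the canonical LR(0) collection (I0 = CLOSURE({[C' → . C]}), then GOTO on every symbol after a dot until no new states appear). It has 17 states:
  I0: { [C → . T], [C' → . C], [L → . b A T], [L → . x], [T → . L L A], [T → . b A] }  — shift
  I1: { [C' → C .] }  — accept
  I2: { [L → . b A T], [L → . x], [T → L . L A] }  — shift
  I3: { [C → T .] }  — reduce
  I4: { [A → . b x c], [A → . b], [A → . num T], [L → b . A T], [T → b . A] }  — shift
  I5: { [L → x .] }  — reduce
  I6: { [L → . b A T], [L → . x], [L → b A . T], [T → . L L A], [T → . b A], [T → b A .] }  — shift, reduce
  I7: { [A → b . x c], [A → b .] }  — shift, reduce
  I8: { [A → num . T], [L → . b A T], [L → . x], [T → . L L A], [T → . b A] }  — shift
  I9: { [A → num T .] }  — reduce
  I10: { [A → b x . c] }  — shift
  I11: { [A → b x c .] }  — reduce
  I12: { [L → b A T .] }  — reduce
  I13: { [A → . b x c], [A → . b], [A → . num T], [T → L L . A] }  — shift
  I14: { [A → . b x c], [A → . b], [A → . num T], [L → b . A T] }  — shift
  I15: { [L → . b A T], [L → . x], [L → b A . T], [T → . L L A], [T → . b A] }  — shift
  I16: { [T → L L A .] }  — reduce

Conflict in state I6:
  Shift-reduce conflict between [T → b A .] and [L → . b A T]
So the grammar is NOT LR(0).

Answer: No. Shift-reduce conflict between [T → b A .] and [L → . b A T]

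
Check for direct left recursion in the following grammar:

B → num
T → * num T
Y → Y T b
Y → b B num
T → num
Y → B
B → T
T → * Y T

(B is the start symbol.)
Yes, Y is left-recursive

B → num: starts with num
T → * num T: starts with '*'
Y → Y T b: LEFT RECURSIVE (starts with Y)
Y → b B num: starts with b
T → num: starts with num
Y → B: starts with B
B → T: starts with T
T → * Y T: starts with '*'

The grammar has direct left recursion on: Y.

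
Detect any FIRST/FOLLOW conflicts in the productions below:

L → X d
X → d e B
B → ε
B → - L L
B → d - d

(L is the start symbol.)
Nullable non-terminals: B.

B: nullable alternative(s) B → ε; FOLLOW(B) = { 'd' }
  B → ε: FIRST \ {ε} = { } — this is the only nullable alternative, skip
  B → - L L: FIRST \ {ε} = { '-' } — disjoint from FOLLOW(B)
  B → d - d: FIRST \ {ε} = { 'd' } — overlaps FOLLOW(B) on { 'd' }: CONFLICT

L, X have no nullable alternative, so no FIRST/FOLLOW check is needed there.

So the grammar has 1 FIRST/FOLLOW conflict (marked CONFLICT above).

Answer: Yes. B → d '-' d with FOLLOW(B) on { 'd' }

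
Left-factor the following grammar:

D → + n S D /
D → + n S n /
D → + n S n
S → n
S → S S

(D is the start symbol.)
Left-factoring transforms A → αβ₁ | αβ₂ into A → αA' and A' → β₁ | β₂
(α is the longest common prefix among the alternatives). Repeat until
no nonterminal has two alternatives with a common prefix.

Round 1: D has alternatives sharing prefix '+ n S'. Introduce D': D → + n S D'
  Add: D' → D /
  Add: D' → n /
  Add: D' → n

Round 2: D' has alternatives sharing prefix 'n'. Introduce D'': D' → n D''
  Add: D'' → /
  Add: D'' → ε

No remaining common prefixes — done.

Resulting grammar:
D → + n S D'
D' → D /
D' → n D''
D'' → /
D'' → ε
S → n
S → S S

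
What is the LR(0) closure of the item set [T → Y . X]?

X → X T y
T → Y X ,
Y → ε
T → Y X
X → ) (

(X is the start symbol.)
{ [T → Y . X], [X → . ) (], [X → . X T y] }

To compute CLOSURE, for each item [A → α.Bβ] where B is a non-terminal, add [B → .γ] for all productions B → γ; repeat for the newly added items until nothing changes.

Start with: [T → Y . X]
  [T → Y . X] has the dot before X: add [X → . X T y], [X → . ) (]
No further items can be added.

CLOSURE = { [T → Y . X], [X → . ) (], [X → . X T y] }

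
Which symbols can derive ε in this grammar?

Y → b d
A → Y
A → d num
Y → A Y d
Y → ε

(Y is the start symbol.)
ε-productions: Y → ε
So Y is immediately nullable.
A → Y: every symbol on the right is nullable, so A is nullable too.
Every non-terminal is now nullable.
Nullable = { 'A', 'Y' }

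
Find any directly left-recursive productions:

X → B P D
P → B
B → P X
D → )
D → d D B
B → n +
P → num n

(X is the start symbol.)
No direct left recursion

Direct left recursion occurs when N → N α for some non-terminal N (the right-hand side begins with the left-hand side itself).

X → B P D: starts with B
P → B: starts with B
B → P X: starts with P
D → ): starts with ')'
D → d D B: starts with d
B → n +: starts with n
P → num n: starts with num

No direct left recursion found.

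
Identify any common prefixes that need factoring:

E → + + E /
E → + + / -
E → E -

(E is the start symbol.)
Left-factoring is needed when two productions for the same non-terminal
share a common prefix on the right-hand side.

Productions for E:
  E → + + E /
  E → + + / -
  E → E -

Found common prefix '+ +' in productions for E

Answer: Yes, E has productions with common prefix '+ +'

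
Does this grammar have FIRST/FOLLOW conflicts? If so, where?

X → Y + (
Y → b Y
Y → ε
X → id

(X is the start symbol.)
No FIRST/FOLLOW conflicts.

Nullable non-terminals: Y.

Y: nullable alternative(s) Y → ε; FOLLOW(Y) = { '+' }
  Y → b Y: FIRST \ {ε} = { 'b' } — disjoint from FOLLOW(Y)
  Y → ε: FIRST \ {ε} = { } — this is the only nullable alternative, skip

X has no nullable alternative, so no FIRST/FOLLOW check is needed there.

No FIRST/FOLLOW conflicts found.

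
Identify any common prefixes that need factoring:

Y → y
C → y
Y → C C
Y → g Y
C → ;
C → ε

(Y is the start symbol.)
Left-factoring is needed when two productions for the same non-terminal
share a common prefix on the right-hand side.

Productions for Y:
  Y → y
  Y → C C
  Y → g Y
Productions for C:
  C → y
  C → ;
  C → ε

No common prefixes found.

Answer: No, left-factoring is not needed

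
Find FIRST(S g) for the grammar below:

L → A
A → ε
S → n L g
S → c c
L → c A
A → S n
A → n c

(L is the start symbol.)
FIRST sets of the non-terminals involved (from the grammar, by fixed-point iteration):
  FIRST(S) = { 'c', 'n' }

To compute FIRST(S g), process the symbols left to right:
Symbol S is a non-terminal. Add FIRST(S) \ {ε} = { 'c', 'n' }
S is not nullable (ε ∉ FIRST(S)), so stop here.
FIRST(S g) = { 'c', 'n' }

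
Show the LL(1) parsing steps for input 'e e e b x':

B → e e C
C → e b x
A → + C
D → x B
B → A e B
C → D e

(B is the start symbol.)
Stack is shown with the top on the left.

Stack    Input        Action
----------------------------
B $      e e e b x $  output B → e e C
e e C $  e e e b x $  match 'e'
e C $    e e b x $    match 'e'
C $      e b x $      output C → e b x
e b x $  e b x $      match 'e'
b x $    b x $        match 'b'
x $      x $          match 'x'
$        $            accept

The string is accepted.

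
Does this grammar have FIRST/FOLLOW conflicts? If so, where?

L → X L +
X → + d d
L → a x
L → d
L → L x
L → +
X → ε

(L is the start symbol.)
Yes. X → '+' d d with FOLLOW(X) on { '+' }

Nullable non-terminals: X.

X: nullable alternative(s) X → ε; FOLLOW(X) = { '+', 'a', 'd' }
  X → + d d: FIRST \ {ε} = { '+' } — overlaps FOLLOW(X) on { '+' }: CONFLICT
  X → ε: FIRST \ {ε} = { } — this is the only nullable alternative, skip

L has no nullable alternative, so no FIRST/FOLLOW check is needed there.

So the grammar has 1 FIRST/FOLLOW conflict (marked CONFLICT above).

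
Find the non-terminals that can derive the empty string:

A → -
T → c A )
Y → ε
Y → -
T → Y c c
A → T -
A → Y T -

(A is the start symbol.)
{ 'Y' }

A non-terminal is nullable if it can derive ε (the empty string): either it has an ε-production, or it has a production whose right-hand side consists entirely of nullable non-terminals.

ε-productions: Y → ε
So Y is immediately nullable.
No further non-terminal can be added: every production for the remaining non-terminals contains a terminal or a non-nullable non-terminal.
Nullable = { 'Y' }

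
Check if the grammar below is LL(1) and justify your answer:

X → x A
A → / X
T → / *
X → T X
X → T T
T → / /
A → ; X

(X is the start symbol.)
No. Predict set conflict for X: { '/' }

A grammar is LL(1) if for each non-terminal N with multiple productions, the predict sets of those productions are pairwise disjoint, where PREDICT(N → α) = (FIRST(α) \ {ε}) ∪ (FOLLOW(N) if α ⇒* ε).

Relevant sets:
  FIRST(T) = { '/' }

For X:
  PREDICT(X → x A) = { 'x' }
  PREDICT(X → T X) = { '/' }
  PREDICT(X → T T) = { '/' }
For A:
  PREDICT(A → '/' X) = { '/' }
  PREDICT(A → ';' X) = { ';' }
For T:
  PREDICT(T → '/' '*') = { '/' }
  PREDICT(T → '/' '/') = { '/' }

Conflict found: Predict set conflict for X: { '/' }
The grammar is NOT LL(1).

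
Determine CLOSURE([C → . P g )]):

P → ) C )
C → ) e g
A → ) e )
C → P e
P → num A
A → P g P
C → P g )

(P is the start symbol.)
Start with: [C → . P g )]
  [C → . P g )] has the dot before P: add [P → . ) C )], [P → . num A]
No further items can be added.

CLOSURE = { [C → . P g )], [P → . ) C )], [P → . num A] }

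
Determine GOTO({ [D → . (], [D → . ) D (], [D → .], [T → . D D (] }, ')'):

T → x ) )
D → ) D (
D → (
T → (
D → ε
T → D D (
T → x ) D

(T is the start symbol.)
{ [D → ) . D (], [D → . (], [D → . ) D (], [D → .] }

GOTO(I, ')') = CLOSURE({ [A → αX.β] : [A → α.Xβ] ∈ I, X = ')' })

Items with dot before ')', with the dot advanced:
  [D → . ) D (] → [D → ) . D (]
Closure of the advanced items:
  [D → ) . D (] has the dot before D: add [D → . ) D (], [D → . (], [D → .]

GOTO = { [D → ) . D (], [D → . (], [D → . ) D (], [D → .] }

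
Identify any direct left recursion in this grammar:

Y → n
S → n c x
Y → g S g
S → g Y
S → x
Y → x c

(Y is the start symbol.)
Direct left recursion occurs when N → N α for some non-terminal N (the right-hand side begins with the left-hand side itself).

Y → n: starts with n
S → n c x: starts with n
Y → g S g: starts with g
S → g Y: starts with g
S → x: starts with x
Y → x c: starts with x

No direct left recursion found.

Answer: No direct left recursion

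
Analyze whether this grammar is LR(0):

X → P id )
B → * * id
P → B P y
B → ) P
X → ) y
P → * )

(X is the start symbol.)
Yes, the grammar is LR(0)

A grammar is LR(0) if no state in the canonical LR(0) collection has:
  - both a shift item (dot before a terminal) and a complete item (shift-reduce conflict), or
  - two or more complete items (reduce-reduce conflict; the accept item [X' → X .] counts as a complete item here).

Augment with X' → X and build the canonical LR(0) collection (I0 = CLOSURE({[X' → . X]}), then GOTO on every symbol after a dot until no new states appear). It has 16 states:
  I0: { [B → . ) P], [B → . * * id], [P → . * )], [P → . B P y], [X → . ) y], [X → . P id )], [X' → . X] }  — shift
  I1: { [B → ) . P], [B → . ) P], [B → . * * id], [P → . * )], [P → . B P y], [X → ) . y] }  — shift
  I2: { [B → * . * id], [P → * . )] }  — shift
  I3: { [B → . ) P], [B → . * * id], [P → . * )], [P → . B P y], [P → B . P y] }  — shift
  I4: { [X → P . id )] }  — shift
  I5: { [X' → X .] }  — accept
  I6: { [X → P id . )] }  — shift
  I7: { [X → P id ) .] }  — reduce
  I8: { [B → ) . P], [B → . ) P], [B → . * * id], [P → . * )], [P → . B P y] }  — shift
  I9: { [P → B P . y] }  — shift
  I10: { [P → B P y .] }  — reduce
  I11: { [B → ) P .] }  — reduce
  I12: { [P → * ) .] }  — reduce
  I13: { [B → * * . id] }  — shift
  I14: { [B → * * id .] }  — reduce
  I15: { [X → ) y .] }  — reduce

Every state is either a pure shift/goto state or contains exactly one complete item and nothing to shift — no conflicts. The grammar is LR(0).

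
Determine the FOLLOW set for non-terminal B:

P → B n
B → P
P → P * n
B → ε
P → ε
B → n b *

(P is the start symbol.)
In P → B n: B is followed by n, add FIRST(n) \ {ε} = { 'n' }

Taking the union: FOLLOW(B) = { 'n' }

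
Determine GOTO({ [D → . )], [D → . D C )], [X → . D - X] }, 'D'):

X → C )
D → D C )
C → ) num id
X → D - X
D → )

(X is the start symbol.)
{ [C → . ) num id], [D → D . C )], [X → D . - X] }

GOTO(I, 'D') = CLOSURE({ [A → αX.β] : [A → α.Xβ] ∈ I, X = 'D' })

Items with dot before 'D', with the dot advanced:
  [D → . D C )] → [D → D . C )]
  [X → . D - X] → [X → D . - X]
Closure of the advanced items:
  [D → D . C )] has the dot before C: add [C → . ) num id]

GOTO = { [C → . ) num id], [D → D . C )], [X → D . - X] }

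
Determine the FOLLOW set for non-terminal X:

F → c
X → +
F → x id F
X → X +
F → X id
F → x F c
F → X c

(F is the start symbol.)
{ '+', 'c', 'id' }

In X → X +: X is followed by '+', add FIRST('+') \ {ε} = { '+' }
In F → X id: X is followed by id, add FIRST(id) \ {ε} = { 'id' }
In F → X c: X is followed by c, add FIRST(c) \ {ε} = { 'c' }

Taking the union: FOLLOW(X) = { '+', 'c', 'id' }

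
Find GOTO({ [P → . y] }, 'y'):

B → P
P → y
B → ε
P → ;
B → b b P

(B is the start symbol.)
GOTO(I, 'y') = CLOSURE({ [A → αX.β] : [A → α.Xβ] ∈ I, X = 'y' })

Items with dot before 'y', with the dot advanced:
  [P → . y] → [P → y .]
Closure adds nothing (no advanced item has the dot before a non-terminal).

GOTO = { [P → y .] }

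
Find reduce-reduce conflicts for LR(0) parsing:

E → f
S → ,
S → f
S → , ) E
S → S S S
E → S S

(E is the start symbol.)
Yes — I4: [E → f .] vs [S → f .]

A reduce-reduce conflict occurs when an LR(0) state has two complete items [A → α .] and [B → β .] — both call for a reduction, and with no lookahead the parser cannot choose between them.

Augment with E' → E and build the canonical LR(0) collection (I0 = CLOSURE({[E' → . E]}), then GOTO on every symbol after a dot until no new states appear). It has 10 states:
  I0: { [E → . S S], [E → . f], [E' → . E], [S → . , ) E], [S → . ,], [S → . S S S], [S → . f] }  — shift
  I1: { [S → , . ) E], [S → , .] }  — shift, reduce
  I2: { [E' → E .] }  — accept
  I3: { [E → S . S], [S → . , ) E], [S → . ,], [S → . S S S], [S → . f], [S → S . S S] }  — shift
  I4: { [E → f .], [S → f .] }  — 2 reduces
  I5: { [E → S S .], [S → . , ) E], [S → . ,], [S → . S S S], [S → . f], [S → S . S S], [S → S S . S] }  — shift, reduce
  I6: { [S → f .] }  — reduce
  I7: { [S → . , ) E], [S → . ,], [S → . S S S], [S → . f], [S → S . S S], [S → S S . S], [S → S S S .] }  — shift, reduce
  I8: { [E → . S S], [E → . f], [S → , ) . E], [S → . , ) E], [S → . ,], [S → . S S S], [S → . f] }  — shift
  I9: { [S → , ) E .] }  — reduce

I4 contains complete items [E → f .], [S → f .] — reduce-reduce conflict.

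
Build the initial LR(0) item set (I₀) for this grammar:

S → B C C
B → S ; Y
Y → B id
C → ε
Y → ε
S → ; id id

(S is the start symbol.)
{ [B → . S ; Y], [S → . ; id id], [S → . B C C], [S' → . S] }

First, augment the grammar with S' → S
I₀ = CLOSURE({ [S' → . S] }):
  [S' → . S] has the dot before S: add [S → . B C C], [S → . ; id id]
  [S → . B C C] has the dot before B: add [B → . S ; Y]
No further items can be added.

I₀ = { [B → . S ; Y], [S → . ; id id], [S → . B C C], [S' → . S] }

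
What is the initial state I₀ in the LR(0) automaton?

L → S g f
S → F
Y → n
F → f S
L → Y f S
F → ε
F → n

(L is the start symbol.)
First, augment the grammar with L' → L
I₀ = CLOSURE({ [L' → . L] }):
  [L' → . L] has the dot before L: add [L → . S g f], [L → . Y f S]
  [L → . S g f] has the dot before S: add [S → . F]
  [L → . Y f S] has the dot before Y: add [Y → . n]
  [S → . F] has the dot before F: add [F → . f S], [F → .], [F → . n]
No further items can be added.

I₀ = { [F → . f S], [F → . n], [F → .], [L → . S g f], [L → . Y f S], [L' → . L], [S → . F], [Y → . n] }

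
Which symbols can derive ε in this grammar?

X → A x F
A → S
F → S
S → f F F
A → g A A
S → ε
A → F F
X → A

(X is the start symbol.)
A non-terminal is nullable if it can derive ε (the empty string): either it has an ε-production, or it has a production whose right-hand side consists entirely of nullable non-terminals.

ε-productions: S → ε
So S is immediately nullable.
A → S: every symbol on the right is nullable, so A is nullable too.
F → S: every symbol on the right is nullable, so F is nullable too.
X → A: every symbol on the right is nullable, so X is nullable too.
Every non-terminal is now nullable.
Nullable = { 'A', 'F', 'S', 'X' }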